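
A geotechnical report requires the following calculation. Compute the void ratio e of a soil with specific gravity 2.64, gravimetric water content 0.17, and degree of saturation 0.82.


Using the relation e = Gs * w / S
e = 2.64 * 0.17 / 0.82
e = 0.5473


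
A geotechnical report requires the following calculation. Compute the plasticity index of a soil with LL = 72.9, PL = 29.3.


Using PI = LL - PL
PI = 72.9 - 29.3
PI = 43.6


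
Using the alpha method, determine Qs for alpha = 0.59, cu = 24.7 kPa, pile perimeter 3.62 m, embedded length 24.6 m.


Using Qs = alpha * cu * perimeter * L
Qs = 0.59 * 24.7 * 3.62 * 24.6
Qs = 1297.75 kN


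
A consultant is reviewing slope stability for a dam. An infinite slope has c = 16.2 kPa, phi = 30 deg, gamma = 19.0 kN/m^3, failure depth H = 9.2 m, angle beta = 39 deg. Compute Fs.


Using Fs = c / (gamma*H*sin(beta)*cos(beta)) + tan(phi)/tan(beta)
Cohesion contribution = 16.2 / (19.0*9.2*sin(39)*cos(39))
Cohesion contribution = 0.189496
Friction contribution = tan(30)/tan(39) = 0.712968
Fs = 0.189496 + 0.712968
Fs = 0.902


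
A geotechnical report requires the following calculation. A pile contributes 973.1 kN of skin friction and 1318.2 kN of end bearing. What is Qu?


Using Qu = Qf + Qb
Qu = 973.1 + 1318.2
Qu = 2291.3 kN


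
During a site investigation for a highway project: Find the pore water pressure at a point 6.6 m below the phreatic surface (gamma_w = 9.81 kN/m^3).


Result: 64.75 kPa

Derivation:
Using u = gamma_w * h_w
u = 9.81 * 6.6
u = 64.75 kPa


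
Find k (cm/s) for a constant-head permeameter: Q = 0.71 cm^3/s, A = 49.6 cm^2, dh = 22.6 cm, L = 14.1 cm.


Compute hydraulic gradient:
i = dh / L = 22.6 / 14.1 = 1.60284
Then apply Darcy's law:
k = Q / (A * i)
k = 0.71 / (49.6 * 1.60284)
k = 0.71 / 79.5007
k = 0.008931 cm/s


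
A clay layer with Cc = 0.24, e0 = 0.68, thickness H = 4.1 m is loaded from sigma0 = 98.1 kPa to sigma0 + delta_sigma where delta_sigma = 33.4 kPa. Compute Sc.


Using Sc = Cc * H / (1 + e0) * log10((sigma0 + delta_sigma) / sigma0)
Stress ratio = (98.1 + 33.4) / 98.1 = 1.34047
log10(1.34047) = 0.127257
Cc * H / (1 + e0) = 0.24 * 4.1 / (1 + 0.68) = 0.585714
Sc = 0.585714 * 0.127257
Sc = 0.0745 m


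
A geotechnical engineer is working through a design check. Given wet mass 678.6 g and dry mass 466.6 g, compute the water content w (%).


Result: 45.44 %

Derivation:
Using w = (m_wet - m_dry) / m_dry * 100
m_wet - m_dry = 678.6 - 466.6 = 212.0 g
w = 212.0 / 466.6 * 100
w = 45.44 %


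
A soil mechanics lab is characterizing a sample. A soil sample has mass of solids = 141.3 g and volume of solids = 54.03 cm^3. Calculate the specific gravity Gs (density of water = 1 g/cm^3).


Using Gs = m_s / (V_s * rho_w)
Since rho_w = 1 g/cm^3:
Gs = 141.3 / 54.03
Gs = 2.615


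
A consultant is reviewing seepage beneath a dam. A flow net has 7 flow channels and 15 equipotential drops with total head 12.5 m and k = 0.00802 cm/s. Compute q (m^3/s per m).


Convert k to m/s for unit consistency with H:
k = 0.00802 cm/s = 0.00802 / 100 m/s = 8.02e-05 m/s
Using q = k * H * Nf / Nd
Nf / Nd = 7 / 15 = 0.4667
q = 8.02e-05 * 12.5 * 0.4667
q = 0.0004678 m^3/s per m


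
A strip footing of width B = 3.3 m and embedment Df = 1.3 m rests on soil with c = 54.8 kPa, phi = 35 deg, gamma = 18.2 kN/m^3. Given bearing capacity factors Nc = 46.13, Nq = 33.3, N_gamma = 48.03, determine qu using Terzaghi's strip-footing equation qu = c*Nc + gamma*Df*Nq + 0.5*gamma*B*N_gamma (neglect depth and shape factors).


Compute qu = c*Nc + gamma*Df*Nq + 0.5*gamma*B*N_gamma
Term 1: 54.8 * 46.13 = 2527.924
Term 2: 18.2 * 1.3 * 33.3 = 787.878
Term 3: 0.5 * 18.2 * 3.3 * 48.03 = 1442.3409
qu = 2527.924 + 787.878 + 1442.3409
qu = 4758.14 kPa


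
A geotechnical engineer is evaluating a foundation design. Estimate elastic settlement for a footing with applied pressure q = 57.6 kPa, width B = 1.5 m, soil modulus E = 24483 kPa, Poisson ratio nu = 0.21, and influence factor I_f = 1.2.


Result: 4.048 mm

Derivation:
Using Se = q * B * (1 - nu^2) * I_f / E
1 - nu^2 = 1 - 0.21^2 = 0.9559
Se = 57.6 * 1.5 * 0.9559 * 1.2 / 24483
Se = 0.004048 m
Convert to mm: Se = 0.004048 * 1000 = 4.048 mm


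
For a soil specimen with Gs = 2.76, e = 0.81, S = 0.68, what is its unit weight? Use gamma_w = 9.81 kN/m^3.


Result: 17.944 kN/m^3

Derivation:
Using gamma = gamma_w * (Gs + S*e) / (1 + e)
Numerator: Gs + S*e = 2.76 + 0.68*0.81 = 3.3108
Denominator: 1 + e = 1 + 0.81 = 1.81
gamma = 9.81 * 3.3108 / 1.81
gamma = 17.944 kN/m^3


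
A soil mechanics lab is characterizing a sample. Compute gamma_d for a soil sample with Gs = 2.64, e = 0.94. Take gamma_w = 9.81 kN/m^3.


Using gamma_d = Gs * gamma_w / (1 + e)
gamma_d = 2.64 * 9.81 / (1 + 0.94)
gamma_d = 2.64 * 9.81 / 1.94
gamma_d = 13.35 kN/m^3


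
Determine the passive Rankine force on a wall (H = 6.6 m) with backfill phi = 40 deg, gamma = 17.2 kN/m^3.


Compute passive earth pressure coefficient:
Kp = tan^2(45 + phi/2) = tan^2(65.0) = 4.59891
Compute passive force:
Pp = 0.5 * Kp * gamma * H^2
Pp = 0.5 * 4.59891 * 17.2 * 6.6^2
Pp = 1722.83 kN/m


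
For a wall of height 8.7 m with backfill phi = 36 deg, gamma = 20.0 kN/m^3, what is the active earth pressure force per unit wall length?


Compute active earth pressure coefficient:
Ka = tan^2(45 - phi/2) = tan^2(27.0) = 0.259616
Compute active force:
Pa = 0.5 * Ka * gamma * H^2
Pa = 0.5 * 0.259616 * 20.0 * 8.7^2
Pa = 196.5 kN/m


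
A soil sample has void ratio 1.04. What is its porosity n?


Using the relation n = e / (1 + e)
n = 1.04 / (1 + 1.04)
n = 1.04 / 2.04
n = 0.5098


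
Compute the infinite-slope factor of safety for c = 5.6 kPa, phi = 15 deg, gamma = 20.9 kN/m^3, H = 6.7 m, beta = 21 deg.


Result: 0.818

Derivation:
Using Fs = c / (gamma*H*sin(beta)*cos(beta)) + tan(phi)/tan(beta)
Cohesion contribution = 5.6 / (20.9*6.7*sin(21)*cos(21))
Cohesion contribution = 0.119533
Friction contribution = tan(15)/tan(21) = 0.698032
Fs = 0.119533 + 0.698032
Fs = 0.818


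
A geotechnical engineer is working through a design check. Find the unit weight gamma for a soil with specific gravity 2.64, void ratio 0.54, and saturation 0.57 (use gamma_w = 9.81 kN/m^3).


Using gamma = gamma_w * (Gs + S*e) / (1 + e)
Numerator: Gs + S*e = 2.64 + 0.57*0.54 = 2.9478
Denominator: 1 + e = 1 + 0.54 = 1.54
gamma = 9.81 * 2.9478 / 1.54
gamma = 18.778 kN/m^3


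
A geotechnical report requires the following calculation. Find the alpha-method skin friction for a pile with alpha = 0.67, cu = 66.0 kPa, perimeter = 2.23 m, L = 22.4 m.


Using Qs = alpha * cu * perimeter * L
Qs = 0.67 * 66.0 * 2.23 * 22.4
Qs = 2208.88 kN


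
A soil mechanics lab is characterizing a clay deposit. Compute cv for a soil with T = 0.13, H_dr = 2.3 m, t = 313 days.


Using cv = T * H_dr^2 / t
H_dr^2 = 2.3^2 = 5.29
cv = 0.13 * 5.29 / 313
cv = 0.0022 m^2/day


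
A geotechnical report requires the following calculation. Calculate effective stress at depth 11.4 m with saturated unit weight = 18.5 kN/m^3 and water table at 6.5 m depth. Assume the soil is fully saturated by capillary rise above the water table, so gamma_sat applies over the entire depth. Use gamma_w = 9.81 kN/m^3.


Result: 162.83 kPa

Derivation:
Total stress = gamma_sat * depth
sigma = 18.5 * 11.4 = 210.9 kPa
Pore water pressure u = gamma_w * (depth - d_wt)
u = 9.81 * (11.4 - 6.5) = 48.069 kPa
Effective stress = sigma - u
sigma' = 210.9 - 48.069 = 162.83 kPa


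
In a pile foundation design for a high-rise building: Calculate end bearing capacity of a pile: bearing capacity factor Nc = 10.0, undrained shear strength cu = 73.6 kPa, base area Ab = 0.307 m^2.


Result: 225.95 kN

Derivation:
Using Qb = Nc * cu * Ab
Qb = 10.0 * 73.6 * 0.307
Qb = 225.95 kN


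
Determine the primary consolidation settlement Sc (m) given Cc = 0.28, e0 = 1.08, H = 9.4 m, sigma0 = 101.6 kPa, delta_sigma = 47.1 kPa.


Using Sc = Cc * H / (1 + e0) * log10((sigma0 + delta_sigma) / sigma0)
Stress ratio = (101.6 + 47.1) / 101.6 = 1.46358
log10(1.46358) = 0.165417
Cc * H / (1 + e0) = 0.28 * 9.4 / (1 + 1.08) = 1.26538
Sc = 1.26538 * 0.165417
Sc = 0.2093 m


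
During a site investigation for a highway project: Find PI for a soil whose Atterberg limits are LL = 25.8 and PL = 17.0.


Result: 8.8

Derivation:
Using PI = LL - PL
PI = 25.8 - 17.0
PI = 8.8


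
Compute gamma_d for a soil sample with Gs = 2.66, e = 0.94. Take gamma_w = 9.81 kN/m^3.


Using gamma_d = Gs * gamma_w / (1 + e)
gamma_d = 2.66 * 9.81 / (1 + 0.94)
gamma_d = 2.66 * 9.81 / 1.94
gamma_d = 13.451 kN/m^3


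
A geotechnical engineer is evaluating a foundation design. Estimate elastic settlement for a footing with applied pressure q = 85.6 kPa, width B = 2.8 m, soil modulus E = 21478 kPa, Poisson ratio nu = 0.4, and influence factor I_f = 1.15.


Using Se = q * B * (1 - nu^2) * I_f / E
1 - nu^2 = 1 - 0.4^2 = 0.84
Se = 85.6 * 2.8 * 0.84 * 1.15 / 21478
Se = 0.010780 m
Convert to mm: Se = 0.010780 * 1000 = 10.78 mm


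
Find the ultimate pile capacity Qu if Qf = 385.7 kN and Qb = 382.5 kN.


Result: 768.2 kN

Derivation:
Using Qu = Qf + Qb
Qu = 385.7 + 382.5
Qu = 768.2 kN


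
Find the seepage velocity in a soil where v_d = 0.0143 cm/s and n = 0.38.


Using v_s = v_d / n
v_s = 0.0143 / 0.38
v_s = 0.03763 cm/s


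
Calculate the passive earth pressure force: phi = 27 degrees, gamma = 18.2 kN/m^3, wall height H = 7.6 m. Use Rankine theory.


Compute passive earth pressure coefficient:
Kp = tan^2(45 + phi/2) = tan^2(58.5) = 2.66294
Compute passive force:
Pp = 0.5 * Kp * gamma * H^2
Pp = 0.5 * 2.66294 * 18.2 * 7.6^2
Pp = 1399.68 kN/m


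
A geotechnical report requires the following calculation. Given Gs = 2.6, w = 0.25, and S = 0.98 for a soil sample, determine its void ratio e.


Result: 0.6633

Derivation:
Using the relation e = Gs * w / S
e = 2.6 * 0.25 / 0.98
e = 0.6633


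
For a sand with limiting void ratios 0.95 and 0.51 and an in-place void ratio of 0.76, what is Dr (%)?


Using Dr = (e_max - e) / (e_max - e_min) * 100
e_max - e = 0.95 - 0.76 = 0.19
e_max - e_min = 0.95 - 0.51 = 0.44
Dr = 0.19 / 0.44 * 100
Dr = 43.18 %


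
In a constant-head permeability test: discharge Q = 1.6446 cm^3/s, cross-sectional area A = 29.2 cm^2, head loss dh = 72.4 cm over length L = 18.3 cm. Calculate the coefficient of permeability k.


Compute hydraulic gradient:
i = dh / L = 72.4 / 18.3 = 3.95628
Then apply Darcy's law:
k = Q / (A * i)
k = 1.6446 / (29.2 * 3.95628)
k = 1.6446 / 115.523
k = 0.014236 cm/s


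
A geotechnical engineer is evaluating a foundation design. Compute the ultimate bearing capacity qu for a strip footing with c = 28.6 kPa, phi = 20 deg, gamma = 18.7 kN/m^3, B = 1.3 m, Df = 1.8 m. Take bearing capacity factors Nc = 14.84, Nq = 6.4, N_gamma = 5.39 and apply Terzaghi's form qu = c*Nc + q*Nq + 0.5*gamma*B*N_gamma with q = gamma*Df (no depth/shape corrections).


Compute qu = c*Nc + gamma*Df*Nq + 0.5*gamma*B*N_gamma
Term 1: 28.6 * 14.84 = 424.424
Term 2: 18.7 * 1.8 * 6.4 = 215.424
Term 3: 0.5 * 18.7 * 1.3 * 5.39 = 65.51545
qu = 424.424 + 215.424 + 65.51545
qu = 705.36 kPa


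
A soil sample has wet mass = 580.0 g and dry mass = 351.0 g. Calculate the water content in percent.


Result: 65.24 %

Derivation:
Using w = (m_wet - m_dry) / m_dry * 100
m_wet - m_dry = 580.0 - 351.0 = 229.0 g
w = 229.0 / 351.0 * 100
w = 65.24 %


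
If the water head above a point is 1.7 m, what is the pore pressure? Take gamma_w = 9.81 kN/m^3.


Using u = gamma_w * h_w
u = 9.81 * 1.7
u = 16.68 kPa


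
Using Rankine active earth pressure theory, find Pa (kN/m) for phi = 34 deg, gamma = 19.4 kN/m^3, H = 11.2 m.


Compute active earth pressure coefficient:
Ka = tan^2(45 - phi/2) = tan^2(28.0) = 0.282715
Compute active force:
Pa = 0.5 * Ka * gamma * H^2
Pa = 0.5 * 0.282715 * 19.4 * 11.2^2
Pa = 344.0 kN/m


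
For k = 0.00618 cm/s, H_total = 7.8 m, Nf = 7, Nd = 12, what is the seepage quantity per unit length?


Convert k to m/s for unit consistency with H:
k = 0.00618 cm/s = 0.00618 / 100 m/s = 6.18e-05 m/s
Using q = k * H * Nf / Nd
Nf / Nd = 7 / 12 = 0.5833
q = 6.18e-05 * 7.8 * 0.5833
q = 0.0002812 m^3/s per m


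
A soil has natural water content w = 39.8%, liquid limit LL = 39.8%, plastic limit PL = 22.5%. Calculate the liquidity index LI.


Result: 1.0

Derivation:
First compute the plasticity index:
PI = LL - PL = 39.8 - 22.5 = 17.3
Then compute the liquidity index:
LI = (w - PL) / PI
LI = (39.8 - 22.5) / 17.3
LI = 1.0


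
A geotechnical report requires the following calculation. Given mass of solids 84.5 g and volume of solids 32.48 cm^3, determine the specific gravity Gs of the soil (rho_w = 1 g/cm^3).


Using Gs = m_s / (V_s * rho_w)
Since rho_w = 1 g/cm^3:
Gs = 84.5 / 32.48
Gs = 2.602


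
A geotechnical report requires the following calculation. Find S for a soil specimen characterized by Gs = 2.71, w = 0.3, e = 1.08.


Result: 0.7528

Derivation:
Using S = Gs * w / e
S = 2.71 * 0.3 / 1.08
S = 0.7528


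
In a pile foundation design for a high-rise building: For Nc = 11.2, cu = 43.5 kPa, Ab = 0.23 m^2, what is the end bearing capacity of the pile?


Using Qb = Nc * cu * Ab
Qb = 11.2 * 43.5 * 0.23
Qb = 112.06 kN


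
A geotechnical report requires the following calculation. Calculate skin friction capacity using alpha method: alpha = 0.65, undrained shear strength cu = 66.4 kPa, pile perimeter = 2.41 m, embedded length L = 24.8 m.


Using Qs = alpha * cu * perimeter * L
Qs = 0.65 * 66.4 * 2.41 * 24.8
Qs = 2579.59 kN


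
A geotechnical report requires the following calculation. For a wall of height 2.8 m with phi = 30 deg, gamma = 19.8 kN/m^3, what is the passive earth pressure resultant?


Compute passive earth pressure coefficient:
Kp = tan^2(45 + phi/2) = tan^2(60.0) = 3
Compute passive force:
Pp = 0.5 * Kp * gamma * H^2
Pp = 0.5 * 3 * 19.8 * 2.8^2
Pp = 232.85 kN/m


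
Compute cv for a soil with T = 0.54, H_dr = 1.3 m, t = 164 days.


Using cv = T * H_dr^2 / t
H_dr^2 = 1.3^2 = 1.69
cv = 0.54 * 1.69 / 164
cv = 0.00556 m^2/day


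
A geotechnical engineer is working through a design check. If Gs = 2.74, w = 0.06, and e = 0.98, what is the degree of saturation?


Using S = Gs * w / e
S = 2.74 * 0.06 / 0.98
S = 0.1678


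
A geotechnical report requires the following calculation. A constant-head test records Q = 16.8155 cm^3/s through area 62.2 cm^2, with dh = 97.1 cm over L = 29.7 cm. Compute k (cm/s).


Compute hydraulic gradient:
i = dh / L = 97.1 / 29.7 = 3.26936
Then apply Darcy's law:
k = Q / (A * i)
k = 16.8155 / (62.2 * 3.26936)
k = 16.8155 / 203.354
k = 0.082691 cm/s


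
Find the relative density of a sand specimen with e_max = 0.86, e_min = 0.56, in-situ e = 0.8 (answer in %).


Using Dr = (e_max - e) / (e_max - e_min) * 100
e_max - e = 0.86 - 0.8 = 0.06
e_max - e_min = 0.86 - 0.56 = 0.3
Dr = 0.06 / 0.3 * 100
Dr = 20.0 %


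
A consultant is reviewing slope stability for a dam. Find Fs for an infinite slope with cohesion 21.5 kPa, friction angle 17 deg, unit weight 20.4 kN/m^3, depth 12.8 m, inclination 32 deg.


Using Fs = c / (gamma*H*sin(beta)*cos(beta)) + tan(phi)/tan(beta)
Cohesion contribution = 21.5 / (20.4*12.8*sin(32)*cos(32))
Cohesion contribution = 0.183218
Friction contribution = tan(17)/tan(32) = 0.489271
Fs = 0.183218 + 0.489271
Fs = 0.672


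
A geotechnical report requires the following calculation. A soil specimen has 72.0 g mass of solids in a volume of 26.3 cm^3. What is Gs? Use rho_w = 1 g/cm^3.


Result: 2.738

Derivation:
Using Gs = m_s / (V_s * rho_w)
Since rho_w = 1 g/cm^3:
Gs = 72.0 / 26.3
Gs = 2.738


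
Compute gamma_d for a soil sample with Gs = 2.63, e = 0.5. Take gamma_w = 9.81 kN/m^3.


Result: 17.2 kN/m^3

Derivation:
Using gamma_d = Gs * gamma_w / (1 + e)
gamma_d = 2.63 * 9.81 / (1 + 0.5)
gamma_d = 2.63 * 9.81 / 1.5
gamma_d = 17.2 kN/m^3


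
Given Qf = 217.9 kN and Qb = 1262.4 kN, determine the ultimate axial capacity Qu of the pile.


Result: 1480.3 kN

Derivation:
Using Qu = Qf + Qb
Qu = 217.9 + 1262.4
Qu = 1480.3 kN


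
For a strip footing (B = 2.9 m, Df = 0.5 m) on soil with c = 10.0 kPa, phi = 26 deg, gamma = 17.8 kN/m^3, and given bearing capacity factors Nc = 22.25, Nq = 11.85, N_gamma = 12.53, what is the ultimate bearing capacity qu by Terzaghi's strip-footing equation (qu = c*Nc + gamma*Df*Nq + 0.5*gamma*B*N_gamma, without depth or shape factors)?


Compute qu = c*Nc + gamma*Df*Nq + 0.5*gamma*B*N_gamma
Term 1: 10.0 * 22.25 = 222.5
Term 2: 17.8 * 0.5 * 11.85 = 105.465
Term 3: 0.5 * 17.8 * 2.9 * 12.53 = 323.3993
qu = 222.5 + 105.465 + 323.3993
qu = 651.36 kPa


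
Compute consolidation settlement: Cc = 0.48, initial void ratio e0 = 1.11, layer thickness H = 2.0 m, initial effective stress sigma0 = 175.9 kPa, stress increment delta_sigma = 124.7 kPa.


Using Sc = Cc * H / (1 + e0) * log10((sigma0 + delta_sigma) / sigma0)
Stress ratio = (175.9 + 124.7) / 175.9 = 1.70893
log10(1.70893) = 0.232723
Cc * H / (1 + e0) = 0.48 * 2.0 / (1 + 1.11) = 0.454976
Sc = 0.454976 * 0.232723
Sc = 0.1059 m


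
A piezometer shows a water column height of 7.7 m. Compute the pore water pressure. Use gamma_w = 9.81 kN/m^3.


Using u = gamma_w * h_w
u = 9.81 * 7.7
u = 75.54 kPa


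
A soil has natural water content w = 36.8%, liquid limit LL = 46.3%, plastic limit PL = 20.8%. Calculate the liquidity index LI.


First compute the plasticity index:
PI = LL - PL = 46.3 - 20.8 = 25.5
Then compute the liquidity index:
LI = (w - PL) / PI
LI = (36.8 - 20.8) / 25.5
LI = 0.627


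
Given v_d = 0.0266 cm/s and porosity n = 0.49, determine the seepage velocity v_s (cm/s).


Result: 0.05429 cm/s

Derivation:
Using v_s = v_d / n
v_s = 0.0266 / 0.49
v_s = 0.05429 cm/s


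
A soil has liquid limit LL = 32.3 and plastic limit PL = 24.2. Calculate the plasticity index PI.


Result: 8.1

Derivation:
Using PI = LL - PL
PI = 32.3 - 24.2
PI = 8.1


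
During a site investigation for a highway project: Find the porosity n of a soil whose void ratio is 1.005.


Using the relation n = e / (1 + e)
n = 1.005 / (1 + 1.005)
n = 1.005 / 2.005
n = 0.5012


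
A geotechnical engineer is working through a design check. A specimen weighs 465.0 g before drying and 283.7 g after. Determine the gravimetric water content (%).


Result: 63.91 %

Derivation:
Using w = (m_wet - m_dry) / m_dry * 100
m_wet - m_dry = 465.0 - 283.7 = 181.3 g
w = 181.3 / 283.7 * 100
w = 63.91 %


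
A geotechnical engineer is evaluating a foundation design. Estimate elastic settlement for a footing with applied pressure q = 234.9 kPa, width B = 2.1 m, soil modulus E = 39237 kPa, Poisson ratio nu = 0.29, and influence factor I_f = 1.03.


Using Se = q * B * (1 - nu^2) * I_f / E
1 - nu^2 = 1 - 0.29^2 = 0.9159
Se = 234.9 * 2.1 * 0.9159 * 1.03 / 39237
Se = 0.011860 m
Convert to mm: Se = 0.011860 * 1000 = 11.86 mm


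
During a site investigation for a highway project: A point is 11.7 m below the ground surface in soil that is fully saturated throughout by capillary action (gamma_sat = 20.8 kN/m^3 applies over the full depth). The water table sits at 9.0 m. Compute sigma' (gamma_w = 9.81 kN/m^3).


Total stress = gamma_sat * depth
sigma = 20.8 * 11.7 = 243.36 kPa
Pore water pressure u = gamma_w * (depth - d_wt)
u = 9.81 * (11.7 - 9.0) = 26.487 kPa
Effective stress = sigma - u
sigma' = 243.36 - 26.487 = 216.87 kPa


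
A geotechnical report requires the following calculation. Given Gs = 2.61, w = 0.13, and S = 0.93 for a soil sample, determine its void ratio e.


Using the relation e = Gs * w / S
e = 2.61 * 0.13 / 0.93
e = 0.3648


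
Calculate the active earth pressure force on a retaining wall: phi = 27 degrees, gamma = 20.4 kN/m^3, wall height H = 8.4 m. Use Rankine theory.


Compute active earth pressure coefficient:
Ka = tan^2(45 - phi/2) = tan^2(31.5) = 0.375525
Compute active force:
Pa = 0.5 * Ka * gamma * H^2
Pa = 0.5 * 0.375525 * 20.4 * 8.4^2
Pa = 270.27 kN/m


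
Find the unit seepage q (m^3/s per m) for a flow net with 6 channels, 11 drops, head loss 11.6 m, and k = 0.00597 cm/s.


Convert k to m/s for unit consistency with H:
k = 0.00597 cm/s = 0.00597 / 100 m/s = 5.97e-05 m/s
Using q = k * H * Nf / Nd
Nf / Nd = 6 / 11 = 0.5455
q = 5.97e-05 * 11.6 * 0.5455
q = 0.0003777 m^3/s per m


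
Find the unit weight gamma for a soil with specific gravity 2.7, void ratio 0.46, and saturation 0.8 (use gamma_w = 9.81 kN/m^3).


Using gamma = gamma_w * (Gs + S*e) / (1 + e)
Numerator: Gs + S*e = 2.7 + 0.8*0.46 = 3.068
Denominator: 1 + e = 1 + 0.46 = 1.46
gamma = 9.81 * 3.068 / 1.46
gamma = 20.614 kN/m^3


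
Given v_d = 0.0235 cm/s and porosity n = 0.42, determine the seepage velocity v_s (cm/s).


Result: 0.05595 cm/s

Derivation:
Using v_s = v_d / n
v_s = 0.0235 / 0.42
v_s = 0.05595 cm/s


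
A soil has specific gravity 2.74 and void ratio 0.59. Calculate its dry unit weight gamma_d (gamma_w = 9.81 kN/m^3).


Using gamma_d = Gs * gamma_w / (1 + e)
gamma_d = 2.74 * 9.81 / (1 + 0.59)
gamma_d = 2.74 * 9.81 / 1.59
gamma_d = 16.905 kN/m^3


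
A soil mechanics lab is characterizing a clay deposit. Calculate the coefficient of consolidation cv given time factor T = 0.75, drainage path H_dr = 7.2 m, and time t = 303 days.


Using cv = T * H_dr^2 / t
H_dr^2 = 7.2^2 = 51.84
cv = 0.75 * 51.84 / 303
cv = 0.12832 m^2/day


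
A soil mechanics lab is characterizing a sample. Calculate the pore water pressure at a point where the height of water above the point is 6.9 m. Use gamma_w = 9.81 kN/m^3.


Using u = gamma_w * h_w
u = 9.81 * 6.9
u = 67.69 kPa


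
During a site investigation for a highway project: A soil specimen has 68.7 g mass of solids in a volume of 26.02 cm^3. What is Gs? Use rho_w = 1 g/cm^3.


Result: 2.64

Derivation:
Using Gs = m_s / (V_s * rho_w)
Since rho_w = 1 g/cm^3:
Gs = 68.7 / 26.02
Gs = 2.64


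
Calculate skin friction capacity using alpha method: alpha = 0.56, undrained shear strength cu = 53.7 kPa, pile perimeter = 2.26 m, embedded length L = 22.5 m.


Using Qs = alpha * cu * perimeter * L
Qs = 0.56 * 53.7 * 2.26 * 22.5
Qs = 1529.16 kN


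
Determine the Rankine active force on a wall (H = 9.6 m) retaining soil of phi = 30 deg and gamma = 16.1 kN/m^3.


Result: 247.3 kN/m

Derivation:
Compute active earth pressure coefficient:
Ka = tan^2(45 - phi/2) = tan^2(30.0) = 0.333333
Compute active force:
Pa = 0.5 * Ka * gamma * H^2
Pa = 0.5 * 0.333333 * 16.1 * 9.6^2
Pa = 247.3 kN/m


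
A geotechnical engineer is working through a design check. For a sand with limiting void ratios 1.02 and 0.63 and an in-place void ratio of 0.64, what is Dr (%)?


Using Dr = (e_max - e) / (e_max - e_min) * 100
e_max - e = 1.02 - 0.64 = 0.38
e_max - e_min = 1.02 - 0.63 = 0.39
Dr = 0.38 / 0.39 * 100
Dr = 97.44 %


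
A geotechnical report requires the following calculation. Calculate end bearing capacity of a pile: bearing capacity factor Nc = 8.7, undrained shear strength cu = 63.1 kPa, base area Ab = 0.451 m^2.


Using Qb = Nc * cu * Ab
Qb = 8.7 * 63.1 * 0.451
Qb = 247.59 kN


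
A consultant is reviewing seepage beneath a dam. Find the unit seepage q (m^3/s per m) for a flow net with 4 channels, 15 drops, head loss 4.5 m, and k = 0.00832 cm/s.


Convert k to m/s for unit consistency with H:
k = 0.00832 cm/s = 0.00832 / 100 m/s = 8.32e-05 m/s
Using q = k * H * Nf / Nd
Nf / Nd = 4 / 15 = 0.2667
q = 8.32e-05 * 4.5 * 0.2667
q = 9.984e-05 m^3/s per m


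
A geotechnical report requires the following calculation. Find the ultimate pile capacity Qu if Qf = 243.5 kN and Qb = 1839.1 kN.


Result: 2082.6 kN

Derivation:
Using Qu = Qf + Qb
Qu = 243.5 + 1839.1
Qu = 2082.6 kN


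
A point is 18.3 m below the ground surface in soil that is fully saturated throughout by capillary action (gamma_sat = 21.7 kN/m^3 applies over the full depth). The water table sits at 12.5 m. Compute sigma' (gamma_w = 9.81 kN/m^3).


Total stress = gamma_sat * depth
sigma = 21.7 * 18.3 = 397.11 kPa
Pore water pressure u = gamma_w * (depth - d_wt)
u = 9.81 * (18.3 - 12.5) = 56.898 kPa
Effective stress = sigma - u
sigma' = 397.11 - 56.898 = 340.21 kPa


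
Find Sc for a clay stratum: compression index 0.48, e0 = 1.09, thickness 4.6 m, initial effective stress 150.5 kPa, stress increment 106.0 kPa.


Using Sc = Cc * H / (1 + e0) * log10((sigma0 + delta_sigma) / sigma0)
Stress ratio = (150.5 + 106.0) / 150.5 = 1.70432
log10(1.70432) = 0.231551
Cc * H / (1 + e0) = 0.48 * 4.6 / (1 + 1.09) = 1.05646
Sc = 1.05646 * 0.231551
Sc = 0.2446 m


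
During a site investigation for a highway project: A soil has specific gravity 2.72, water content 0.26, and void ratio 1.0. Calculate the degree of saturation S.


Using S = Gs * w / e
S = 2.72 * 0.26 / 1.0
S = 0.7072


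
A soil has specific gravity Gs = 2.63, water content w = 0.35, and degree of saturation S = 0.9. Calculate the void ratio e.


Using the relation e = Gs * w / S
e = 2.63 * 0.35 / 0.9
e = 1.0228


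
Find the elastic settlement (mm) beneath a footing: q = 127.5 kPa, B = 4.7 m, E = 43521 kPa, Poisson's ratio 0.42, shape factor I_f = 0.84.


Using Se = q * B * (1 - nu^2) * I_f / E
1 - nu^2 = 1 - 0.42^2 = 0.8236
Se = 127.5 * 4.7 * 0.8236 * 0.84 / 43521
Se = 0.009526 m
Convert to mm: Se = 0.009526 * 1000 = 9.526 mm


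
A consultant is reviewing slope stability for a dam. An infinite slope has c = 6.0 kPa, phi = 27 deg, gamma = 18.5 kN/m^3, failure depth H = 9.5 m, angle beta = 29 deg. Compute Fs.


Using Fs = c / (gamma*H*sin(beta)*cos(beta)) + tan(phi)/tan(beta)
Cohesion contribution = 6.0 / (18.5*9.5*sin(29)*cos(29))
Cohesion contribution = 0.0805129
Friction contribution = tan(27)/tan(29) = 0.919208
Fs = 0.0805129 + 0.919208
Fs = 1.0


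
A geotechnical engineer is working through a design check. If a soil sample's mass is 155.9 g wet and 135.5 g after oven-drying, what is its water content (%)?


Using w = (m_wet - m_dry) / m_dry * 100
m_wet - m_dry = 155.9 - 135.5 = 20.4 g
w = 20.4 / 135.5 * 100
w = 15.06 %


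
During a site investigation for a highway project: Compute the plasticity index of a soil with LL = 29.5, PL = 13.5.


Using PI = LL - PL
PI = 29.5 - 13.5
PI = 16.0


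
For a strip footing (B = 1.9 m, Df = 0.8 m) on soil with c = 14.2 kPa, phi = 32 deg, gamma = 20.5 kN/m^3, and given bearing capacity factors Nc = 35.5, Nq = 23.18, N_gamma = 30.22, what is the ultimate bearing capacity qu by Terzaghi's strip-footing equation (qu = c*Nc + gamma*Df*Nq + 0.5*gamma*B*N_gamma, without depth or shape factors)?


Result: 1472.79 kPa

Derivation:
Compute qu = c*Nc + gamma*Df*Nq + 0.5*gamma*B*N_gamma
Term 1: 14.2 * 35.5 = 504.1
Term 2: 20.5 * 0.8 * 23.18 = 380.152
Term 3: 0.5 * 20.5 * 1.9 * 30.22 = 588.5345
qu = 504.1 + 380.152 + 588.5345
qu = 1472.79 kPa


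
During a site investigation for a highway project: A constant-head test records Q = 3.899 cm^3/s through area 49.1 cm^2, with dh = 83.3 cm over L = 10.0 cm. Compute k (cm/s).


Result: 0.009533 cm/s

Derivation:
Compute hydraulic gradient:
i = dh / L = 83.3 / 10.0 = 8.33
Then apply Darcy's law:
k = Q / (A * i)
k = 3.899 / (49.1 * 8.33)
k = 3.899 / 409.003
k = 0.009533 cm/s


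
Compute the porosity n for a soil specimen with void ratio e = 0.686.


Using the relation n = e / (1 + e)
n = 0.686 / (1 + 0.686)
n = 0.686 / 1.686
n = 0.4069


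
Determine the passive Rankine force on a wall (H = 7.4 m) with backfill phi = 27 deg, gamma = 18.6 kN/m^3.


Result: 1356.15 kN/m

Derivation:
Compute passive earth pressure coefficient:
Kp = tan^2(45 + phi/2) = tan^2(58.5) = 2.66294
Compute passive force:
Pp = 0.5 * Kp * gamma * H^2
Pp = 0.5 * 2.66294 * 18.6 * 7.4^2
Pp = 1356.15 kN/m


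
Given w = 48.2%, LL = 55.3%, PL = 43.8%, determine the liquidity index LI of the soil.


First compute the plasticity index:
PI = LL - PL = 55.3 - 43.8 = 11.5
Then compute the liquidity index:
LI = (w - PL) / PI
LI = (48.2 - 43.8) / 11.5
LI = 0.383


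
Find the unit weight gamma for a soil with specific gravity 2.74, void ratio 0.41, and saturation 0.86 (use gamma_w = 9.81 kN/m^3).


Using gamma = gamma_w * (Gs + S*e) / (1 + e)
Numerator: Gs + S*e = 2.74 + 0.86*0.41 = 3.0926
Denominator: 1 + e = 1 + 0.41 = 1.41
gamma = 9.81 * 3.0926 / 1.41
gamma = 21.517 kN/m^3


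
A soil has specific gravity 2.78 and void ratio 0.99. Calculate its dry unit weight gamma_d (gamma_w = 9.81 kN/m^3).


Using gamma_d = Gs * gamma_w / (1 + e)
gamma_d = 2.78 * 9.81 / (1 + 0.99)
gamma_d = 2.78 * 9.81 / 1.99
gamma_d = 13.704 kN/m^3


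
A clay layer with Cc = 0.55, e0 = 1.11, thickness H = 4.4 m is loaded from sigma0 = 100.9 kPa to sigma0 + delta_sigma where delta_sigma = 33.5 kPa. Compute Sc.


Using Sc = Cc * H / (1 + e0) * log10((sigma0 + delta_sigma) / sigma0)
Stress ratio = (100.9 + 33.5) / 100.9 = 1.33201
log10(1.33201) = 0.124508
Cc * H / (1 + e0) = 0.55 * 4.4 / (1 + 1.11) = 1.14692
Sc = 1.14692 * 0.124508
Sc = 0.1428 m


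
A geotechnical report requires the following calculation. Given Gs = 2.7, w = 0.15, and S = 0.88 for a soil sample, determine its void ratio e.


Using the relation e = Gs * w / S
e = 2.7 * 0.15 / 0.88
e = 0.4602


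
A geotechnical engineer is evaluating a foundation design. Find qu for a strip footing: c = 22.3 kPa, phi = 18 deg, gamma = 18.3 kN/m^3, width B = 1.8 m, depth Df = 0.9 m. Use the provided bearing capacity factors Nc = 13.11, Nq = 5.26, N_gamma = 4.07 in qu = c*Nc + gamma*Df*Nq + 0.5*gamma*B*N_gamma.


Compute qu = c*Nc + gamma*Df*Nq + 0.5*gamma*B*N_gamma
Term 1: 22.3 * 13.11 = 292.353
Term 2: 18.3 * 0.9 * 5.26 = 86.6322
Term 3: 0.5 * 18.3 * 1.8 * 4.07 = 67.0329
qu = 292.353 + 86.6322 + 67.0329
qu = 446.02 kPa


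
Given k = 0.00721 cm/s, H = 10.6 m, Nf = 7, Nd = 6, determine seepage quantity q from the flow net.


Convert k to m/s for unit consistency with H:
k = 0.00721 cm/s = 0.00721 / 100 m/s = 7.21e-05 m/s
Using q = k * H * Nf / Nd
Nf / Nd = 7 / 6 = 1.1667
q = 7.21e-05 * 10.6 * 1.1667
q = 0.0008916 m^3/s per m


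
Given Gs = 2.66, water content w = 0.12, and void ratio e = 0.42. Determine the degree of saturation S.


Result: 0.76

Derivation:
Using S = Gs * w / e
S = 2.66 * 0.12 / 0.42
S = 0.76


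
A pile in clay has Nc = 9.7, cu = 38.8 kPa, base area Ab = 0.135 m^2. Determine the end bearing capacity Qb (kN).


Using Qb = Nc * cu * Ab
Qb = 9.7 * 38.8 * 0.135
Qb = 50.81 kN


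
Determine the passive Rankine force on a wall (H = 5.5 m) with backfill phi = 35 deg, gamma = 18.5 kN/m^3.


Result: 1032.56 kN/m

Derivation:
Compute passive earth pressure coefficient:
Kp = tan^2(45 + phi/2) = tan^2(62.5) = 3.690172
Compute passive force:
Pp = 0.5 * Kp * gamma * H^2
Pp = 0.5 * 3.690172 * 18.5 * 5.5^2
Pp = 1032.56 kN/m


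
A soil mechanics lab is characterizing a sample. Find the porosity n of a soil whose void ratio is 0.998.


Result: 0.4995

Derivation:
Using the relation n = e / (1 + e)
n = 0.998 / (1 + 0.998)
n = 0.998 / 1.998
n = 0.4995


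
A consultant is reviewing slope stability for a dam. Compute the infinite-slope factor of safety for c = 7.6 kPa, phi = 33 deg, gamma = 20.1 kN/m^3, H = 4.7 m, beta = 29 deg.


Result: 1.361

Derivation:
Using Fs = c / (gamma*H*sin(beta)*cos(beta)) + tan(phi)/tan(beta)
Cohesion contribution = 7.6 / (20.1*4.7*sin(29)*cos(29))
Cohesion contribution = 0.189727
Friction contribution = tan(33)/tan(29) = 1.17156
Fs = 0.189727 + 1.17156
Fs = 1.361


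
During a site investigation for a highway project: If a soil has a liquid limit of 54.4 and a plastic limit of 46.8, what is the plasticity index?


Using PI = LL - PL
PI = 54.4 - 46.8
PI = 7.6


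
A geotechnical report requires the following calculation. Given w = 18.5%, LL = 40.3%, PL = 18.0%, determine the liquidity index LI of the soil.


Result: 0.022

Derivation:
First compute the plasticity index:
PI = LL - PL = 40.3 - 18.0 = 22.3
Then compute the liquidity index:
LI = (w - PL) / PI
LI = (18.5 - 18.0) / 22.3
LI = 0.022


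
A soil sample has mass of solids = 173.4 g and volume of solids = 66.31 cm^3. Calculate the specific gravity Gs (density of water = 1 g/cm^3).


Using Gs = m_s / (V_s * rho_w)
Since rho_w = 1 g/cm^3:
Gs = 173.4 / 66.31
Gs = 2.615


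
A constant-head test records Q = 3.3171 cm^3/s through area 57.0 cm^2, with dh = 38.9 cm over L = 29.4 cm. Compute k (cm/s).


Result: 0.043983 cm/s

Derivation:
Compute hydraulic gradient:
i = dh / L = 38.9 / 29.4 = 1.32313
Then apply Darcy's law:
k = Q / (A * i)
k = 3.3171 / (57.0 * 1.32313)
k = 3.3171 / 75.4184
k = 0.043983 cm/s


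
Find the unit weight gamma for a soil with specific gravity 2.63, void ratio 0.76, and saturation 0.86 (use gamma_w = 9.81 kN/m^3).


Result: 18.302 kN/m^3

Derivation:
Using gamma = gamma_w * (Gs + S*e) / (1 + e)
Numerator: Gs + S*e = 2.63 + 0.86*0.76 = 3.2836
Denominator: 1 + e = 1 + 0.76 = 1.76
gamma = 9.81 * 3.2836 / 1.76
gamma = 18.302 kN/m^3


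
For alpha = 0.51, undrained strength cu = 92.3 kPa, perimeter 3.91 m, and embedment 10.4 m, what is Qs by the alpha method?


Result: 1914.18 kN

Derivation:
Using Qs = alpha * cu * perimeter * L
Qs = 0.51 * 92.3 * 3.91 * 10.4
Qs = 1914.18 kN


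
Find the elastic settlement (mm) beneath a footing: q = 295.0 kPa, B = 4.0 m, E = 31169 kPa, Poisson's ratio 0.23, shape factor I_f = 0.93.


Using Se = q * B * (1 - nu^2) * I_f / E
1 - nu^2 = 1 - 0.23^2 = 0.9471
Se = 295.0 * 4.0 * 0.9471 * 0.93 / 31169
Se = 0.033346 m
Convert to mm: Se = 0.033346 * 1000 = 33.346 mm


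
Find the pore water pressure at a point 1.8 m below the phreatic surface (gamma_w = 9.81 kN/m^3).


Using u = gamma_w * h_w
u = 9.81 * 1.8
u = 17.66 kPa


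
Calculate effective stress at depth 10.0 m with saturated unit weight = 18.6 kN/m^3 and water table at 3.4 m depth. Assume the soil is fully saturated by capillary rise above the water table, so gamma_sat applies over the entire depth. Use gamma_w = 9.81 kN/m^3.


Result: 121.25 kPa

Derivation:
Total stress = gamma_sat * depth
sigma = 18.6 * 10.0 = 186.0 kPa
Pore water pressure u = gamma_w * (depth - d_wt)
u = 9.81 * (10.0 - 3.4) = 64.746 kPa
Effective stress = sigma - u
sigma' = 186.0 - 64.746 = 121.25 kPa


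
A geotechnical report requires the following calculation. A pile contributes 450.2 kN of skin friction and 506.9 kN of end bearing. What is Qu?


Using Qu = Qf + Qb
Qu = 450.2 + 506.9
Qu = 957.1 kN


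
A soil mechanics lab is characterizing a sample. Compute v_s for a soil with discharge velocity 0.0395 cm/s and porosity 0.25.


Using v_s = v_d / n
v_s = 0.0395 / 0.25
v_s = 0.158 cm/s


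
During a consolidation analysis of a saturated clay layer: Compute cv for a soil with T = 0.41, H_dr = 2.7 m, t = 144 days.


Using cv = T * H_dr^2 / t
H_dr^2 = 2.7^2 = 7.29
cv = 0.41 * 7.29 / 144
cv = 0.02076 m^2/day


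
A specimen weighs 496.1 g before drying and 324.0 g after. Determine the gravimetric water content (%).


Using w = (m_wet - m_dry) / m_dry * 100
m_wet - m_dry = 496.1 - 324.0 = 172.1 g
w = 172.1 / 324.0 * 100
w = 53.12 %


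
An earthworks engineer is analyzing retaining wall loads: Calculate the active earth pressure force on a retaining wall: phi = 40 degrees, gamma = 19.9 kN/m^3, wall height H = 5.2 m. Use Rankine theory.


Compute active earth pressure coefficient:
Ka = tan^2(45 - phi/2) = tan^2(25.0) = 0.217443
Compute active force:
Pa = 0.5 * Ka * gamma * H^2
Pa = 0.5 * 0.217443 * 19.9 * 5.2^2
Pa = 58.5 kN/m


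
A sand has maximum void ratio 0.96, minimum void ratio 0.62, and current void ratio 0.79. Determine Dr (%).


Result: 50.0 %

Derivation:
Using Dr = (e_max - e) / (e_max - e_min) * 100
e_max - e = 0.96 - 0.79 = 0.17
e_max - e_min = 0.96 - 0.62 = 0.34
Dr = 0.17 / 0.34 * 100
Dr = 50.0 %


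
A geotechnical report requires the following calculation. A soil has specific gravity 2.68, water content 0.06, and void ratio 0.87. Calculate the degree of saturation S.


Result: 0.1848

Derivation:
Using S = Gs * w / e
S = 2.68 * 0.06 / 0.87
S = 0.1848


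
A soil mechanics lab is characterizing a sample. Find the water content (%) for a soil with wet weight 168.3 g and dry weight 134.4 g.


Using w = (m_wet - m_dry) / m_dry * 100
m_wet - m_dry = 168.3 - 134.4 = 33.9 g
w = 33.9 / 134.4 * 100
w = 25.22 %


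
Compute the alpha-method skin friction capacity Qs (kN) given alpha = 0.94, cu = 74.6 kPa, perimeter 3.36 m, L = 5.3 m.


Using Qs = alpha * cu * perimeter * L
Qs = 0.94 * 74.6 * 3.36 * 5.3
Qs = 1248.77 kN


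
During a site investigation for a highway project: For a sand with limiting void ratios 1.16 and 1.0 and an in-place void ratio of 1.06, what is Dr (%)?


Using Dr = (e_max - e) / (e_max - e_min) * 100
e_max - e = 1.16 - 1.06 = 0.1
e_max - e_min = 1.16 - 1.0 = 0.16
Dr = 0.1 / 0.16 * 100
Dr = 62.5 %


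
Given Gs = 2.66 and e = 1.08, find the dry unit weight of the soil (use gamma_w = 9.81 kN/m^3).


Result: 12.545 kN/m^3

Derivation:
Using gamma_d = Gs * gamma_w / (1 + e)
gamma_d = 2.66 * 9.81 / (1 + 1.08)
gamma_d = 2.66 * 9.81 / 2.08
gamma_d = 12.545 kN/m^3


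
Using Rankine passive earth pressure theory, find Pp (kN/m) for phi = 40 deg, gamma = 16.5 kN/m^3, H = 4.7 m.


Compute passive earth pressure coefficient:
Kp = tan^2(45 + phi/2) = tan^2(65.0) = 4.59891
Compute passive force:
Pp = 0.5 * Kp * gamma * H^2
Pp = 0.5 * 4.59891 * 16.5 * 4.7^2
Pp = 838.12 kN/m


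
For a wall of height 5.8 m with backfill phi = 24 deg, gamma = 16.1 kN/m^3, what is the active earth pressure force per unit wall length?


Result: 114.21 kN/m

Derivation:
Compute active earth pressure coefficient:
Ka = tan^2(45 - phi/2) = tan^2(33.0) = 0.42173
Compute active force:
Pa = 0.5 * Ka * gamma * H^2
Pa = 0.5 * 0.42173 * 16.1 * 5.8^2
Pa = 114.21 kN/m


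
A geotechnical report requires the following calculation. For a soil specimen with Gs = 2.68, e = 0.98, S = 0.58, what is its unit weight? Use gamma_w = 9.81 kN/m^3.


Result: 16.094 kN/m^3

Derivation:
Using gamma = gamma_w * (Gs + S*e) / (1 + e)
Numerator: Gs + S*e = 2.68 + 0.58*0.98 = 3.2484
Denominator: 1 + e = 1 + 0.98 = 1.98
gamma = 9.81 * 3.2484 / 1.98
gamma = 16.094 kN/m^3


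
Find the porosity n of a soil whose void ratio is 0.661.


Using the relation n = e / (1 + e)
n = 0.661 / (1 + 0.661)
n = 0.661 / 1.661
n = 0.398


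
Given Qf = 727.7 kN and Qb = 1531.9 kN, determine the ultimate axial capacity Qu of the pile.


Using Qu = Qf + Qb
Qu = 727.7 + 1531.9
Qu = 2259.6 kN


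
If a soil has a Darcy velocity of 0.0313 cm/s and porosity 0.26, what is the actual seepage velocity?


Using v_s = v_d / n
v_s = 0.0313 / 0.26
v_s = 0.12038 cm/s


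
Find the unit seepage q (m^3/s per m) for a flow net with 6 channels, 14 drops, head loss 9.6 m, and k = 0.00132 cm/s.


Convert k to m/s for unit consistency with H:
k = 0.00132 cm/s = 0.00132 / 100 m/s = 1.32e-05 m/s
Using q = k * H * Nf / Nd
Nf / Nd = 6 / 14 = 0.4286
q = 1.32e-05 * 9.6 * 0.4286
q = 5.431e-05 m^3/s per m


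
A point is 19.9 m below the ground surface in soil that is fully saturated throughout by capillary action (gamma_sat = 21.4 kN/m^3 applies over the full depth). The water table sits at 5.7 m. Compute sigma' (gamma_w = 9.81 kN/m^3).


Result: 286.56 kPa

Derivation:
Total stress = gamma_sat * depth
sigma = 21.4 * 19.9 = 425.86 kPa
Pore water pressure u = gamma_w * (depth - d_wt)
u = 9.81 * (19.9 - 5.7) = 139.302 kPa
Effective stress = sigma - u
sigma' = 425.86 - 139.302 = 286.56 kPa


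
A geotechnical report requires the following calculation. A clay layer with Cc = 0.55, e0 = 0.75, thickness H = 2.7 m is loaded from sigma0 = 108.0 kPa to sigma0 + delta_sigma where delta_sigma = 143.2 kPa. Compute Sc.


Using Sc = Cc * H / (1 + e0) * log10((sigma0 + delta_sigma) / sigma0)
Stress ratio = (108.0 + 143.2) / 108.0 = 2.32593
log10(2.32593) = 0.366596
Cc * H / (1 + e0) = 0.55 * 2.7 / (1 + 0.75) = 0.848571
Sc = 0.848571 * 0.366596
Sc = 0.3111 m
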